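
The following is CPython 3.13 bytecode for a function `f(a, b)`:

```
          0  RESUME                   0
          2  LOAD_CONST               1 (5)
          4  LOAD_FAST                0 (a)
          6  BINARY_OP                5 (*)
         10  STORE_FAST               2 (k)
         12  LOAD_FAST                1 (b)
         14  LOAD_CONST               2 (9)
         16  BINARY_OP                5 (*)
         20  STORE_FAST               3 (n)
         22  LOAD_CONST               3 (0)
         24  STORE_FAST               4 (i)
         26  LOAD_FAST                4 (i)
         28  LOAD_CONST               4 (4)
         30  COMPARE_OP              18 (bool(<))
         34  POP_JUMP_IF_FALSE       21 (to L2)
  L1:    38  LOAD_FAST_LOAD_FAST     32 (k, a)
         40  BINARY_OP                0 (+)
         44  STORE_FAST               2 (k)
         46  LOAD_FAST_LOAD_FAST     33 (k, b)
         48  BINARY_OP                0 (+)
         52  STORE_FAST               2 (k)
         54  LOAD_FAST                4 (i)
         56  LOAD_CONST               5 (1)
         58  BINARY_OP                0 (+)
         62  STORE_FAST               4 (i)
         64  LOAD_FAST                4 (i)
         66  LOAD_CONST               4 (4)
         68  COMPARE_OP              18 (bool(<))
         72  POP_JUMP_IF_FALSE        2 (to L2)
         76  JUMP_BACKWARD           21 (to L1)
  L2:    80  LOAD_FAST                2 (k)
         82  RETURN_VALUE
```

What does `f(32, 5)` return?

308

LOAD_CONST → push 5
LOAD_FAST a → push 32
BINARY_OP * → 5 * 32 = 160
STORE_FAST k → k=160
LOAD_FAST b → push 5
LOAD_CONST → push 9
BINARY_OP * → 5 * 9 = 45
STORE_FAST n → n=45
LOAD_CONST → push 0
STORE_FAST i → i=0
LOAD_FAST i → push 0
LOAD_CONST → push 4
COMPARE_OP bool(<) → 0 vs 4 = True
POP_JUMP_IF_FALSE → pop True; no jump
LOAD_FAST_LOAD_FAST k,a → push 160,32
BINARY_OP + → 160 + 32 = 192
STORE_FAST k → k=192
LOAD_FAST_LOAD_FAST k,b → push 192,5
BINARY_OP + → 192 + 5 = 197
STORE_FAST k → k=197
LOAD_FAST i → push 0
LOAD_CONST → push 1
BINARY_OP + → 0 + 1 = 1
STORE_FAST i → i=1
LOAD_FAST i → push 1
LOAD_CONST → push 4
COMPARE_OP bool(<) → 1 vs 4 = True
POP_JUMP_IF_FALSE → pop True; no jump
LOAD_FAST_LOAD_FAST k,a → push 197,32
BINARY_OP + → 197 + 32 = 229
STORE_FAST k → k=229
LOAD_FAST_LOAD_FAST k,b → push 229,5
BINARY_OP + → 229 + 5 = 234
STORE_FAST k → k=234
LOAD_FAST i → push 1
LOAD_CONST → push 1
BINARY_OP + → 1 + 1 = 2
STORE_FAST i → i=2
LOAD_FAST i → push 2
LOAD_CONST → push 4
COMPARE_OP bool(<) → 2 vs 4 = True
POP_JUMP_IF_FALSE → pop True; no jump
LOAD_FAST_LOAD_FAST k,a → push 234,32
BINARY_OP + → 234 + 32 = 266
STORE_FAST k → k=266
LOAD_FAST_LOAD_FAST k,b → push 266,5
BINARY_OP + → 266 + 5 = 271
STORE_FAST k → k=271
LOAD_FAST i → push 2
LOAD_CONST → push 1
BINARY_OP + → 2 + 1 = 3
STORE_FAST i → i=3
LOAD_FAST i → push 3
LOAD_CONST → push 4
COMPARE_OP bool(<) → 3 vs 4 = True
POP_JUMP_IF_FALSE → pop True; no jump
LOAD_FAST_LOAD_FAST k,a → push 271,32
BINARY_OP + → 271 + 32 = 303
STORE_FAST k → k=303
LOAD_FAST_LOAD_FAST k,b → push 303,5
BINARY_OP + → 303 + 5 = 308
STORE_FAST k → k=308
LOAD_FAST i → push 3
LOAD_CONST → push 1
BINARY_OP + → 3 + 1 = 4
STORE_FAST i → i=4
LOAD_FAST i → push 4
LOAD_CONST → push 4
COMPARE_OP bool(<) → 4 vs 4 = False
POP_JUMP_IF_FALSE → pop False; jump
LOAD_FAST k → push 308
RETURN_VALUE → return 308.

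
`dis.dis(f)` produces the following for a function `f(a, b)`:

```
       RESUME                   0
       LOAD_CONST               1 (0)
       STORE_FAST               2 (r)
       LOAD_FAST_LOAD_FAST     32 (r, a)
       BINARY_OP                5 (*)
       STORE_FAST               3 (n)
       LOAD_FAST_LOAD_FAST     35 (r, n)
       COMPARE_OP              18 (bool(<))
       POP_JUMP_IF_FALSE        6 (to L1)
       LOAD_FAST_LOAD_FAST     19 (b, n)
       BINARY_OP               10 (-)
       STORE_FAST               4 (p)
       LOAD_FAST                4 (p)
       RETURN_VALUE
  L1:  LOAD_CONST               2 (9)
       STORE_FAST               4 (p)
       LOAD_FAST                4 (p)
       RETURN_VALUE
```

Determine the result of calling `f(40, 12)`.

LOAD_CONST → push 0. Stack: [0]
STORE_FAST r → r=0. Stack: []
LOAD_FAST_LOAD_FAST r,a → push 0,40. Stack: [0, 40]
BINARY_OP * → 0 * 40 = 0. Stack: [0]
STORE_FAST n → n=0. Stack: []
LOAD_FAST_LOAD_FAST r,n → push 0,0. Stack: [0, 0]
COMPARE_OP bool(<) → 0 vs 0 = False. Stack: [False]
POP_JUMP_IF_FALSE → pop False; jump. Stack: []
LOAD_CONST → push 9. Stack: [9]
STORE_FAST p → p=9. Stack: []
LOAD_FAST p → push 9. Stack: [9]
RETURN_VALUE → return 9.

9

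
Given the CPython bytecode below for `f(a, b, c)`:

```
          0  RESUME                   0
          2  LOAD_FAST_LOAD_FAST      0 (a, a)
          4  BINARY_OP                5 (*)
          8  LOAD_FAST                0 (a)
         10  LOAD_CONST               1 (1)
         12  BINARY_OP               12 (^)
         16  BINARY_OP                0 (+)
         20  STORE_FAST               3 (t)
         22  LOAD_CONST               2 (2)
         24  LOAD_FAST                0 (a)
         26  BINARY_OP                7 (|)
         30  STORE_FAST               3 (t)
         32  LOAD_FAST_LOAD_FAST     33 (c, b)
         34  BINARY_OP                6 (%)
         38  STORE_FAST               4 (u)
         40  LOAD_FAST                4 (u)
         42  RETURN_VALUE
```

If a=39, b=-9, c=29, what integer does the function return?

LOAD_FAST_LOAD_FAST a,a → push 39,39. Stack: [39, 39]
BINARY_OP * → 39 * 39 = 1521. Stack: [1521]
LOAD_FAST a → push 39. Stack: [1521, 39]
LOAD_CONST → push 1. Stack: [1521, 39, 1]
BINARY_OP ^ → 39 ^ 1 = 38. Stack: [1521, 38]
BINARY_OP + → 1521 + 38 = 1559. Stack: [1559]
STORE_FAST t → t=1559. Stack: []
LOAD_CONST → push 2. Stack: [2]
LOAD_FAST a → push 39. Stack: [2, 39]
BINARY_OP | → 2 | 39 = 39. Stack: [39]
STORE_FAST t → t=39. Stack: []
LOAD_FAST_LOAD_FAST c,b → push 29,-9. Stack: [29, -9]
BINARY_OP % → 29 % -9 = -7. Stack: [-7]
STORE_FAST u → u=-7. Stack: []
LOAD_FAST u → push -7. Stack: [-7]
RETURN_VALUE → return -7.

-7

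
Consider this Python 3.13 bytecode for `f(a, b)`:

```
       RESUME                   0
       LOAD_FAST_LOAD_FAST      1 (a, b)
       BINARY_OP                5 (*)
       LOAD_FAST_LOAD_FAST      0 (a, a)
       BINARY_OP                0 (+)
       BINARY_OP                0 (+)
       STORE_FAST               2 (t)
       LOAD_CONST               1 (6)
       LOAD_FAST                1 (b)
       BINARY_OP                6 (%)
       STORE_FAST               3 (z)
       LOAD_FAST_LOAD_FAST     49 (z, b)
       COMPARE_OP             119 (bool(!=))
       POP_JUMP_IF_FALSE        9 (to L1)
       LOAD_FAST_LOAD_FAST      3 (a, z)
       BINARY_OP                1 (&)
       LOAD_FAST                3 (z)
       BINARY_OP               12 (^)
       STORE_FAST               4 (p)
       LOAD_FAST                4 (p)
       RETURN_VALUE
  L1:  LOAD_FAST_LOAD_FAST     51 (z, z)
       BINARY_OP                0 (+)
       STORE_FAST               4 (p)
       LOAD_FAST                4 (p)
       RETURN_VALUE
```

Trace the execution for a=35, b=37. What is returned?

LOAD_FAST_LOAD_FAST a,b → push 35,37. Stack: [35, 37]
BINARY_OP * → 35 * 37 = 1295. Stack: [1295]
LOAD_FAST_LOAD_FAST a,a → push 35,35. Stack: [1295, 35, 35]
BINARY_OP + → 35 + 35 = 70. Stack: [1295, 70]
BINARY_OP + → 1295 + 70 = 1365. Stack: [1365]
STORE_FAST t → t=1365. Stack: []
LOAD_CONST → push 6. Stack: [6]
LOAD_FAST b → push 37. Stack: [6, 37]
BINARY_OP % → 6 % 37 = 6. Stack: [6]
STORE_FAST z → z=6. Stack: []
LOAD_FAST_LOAD_FAST z,b → push 6,37. Stack: [6, 37]
COMPARE_OP bool(!=) → 6 vs 37 = True. Stack: [True]
POP_JUMP_IF_FALSE → pop True; no jump. Stack: []
LOAD_FAST_LOAD_FAST a,z → push 35,6. Stack: [35, 6]
BINARY_OP & → 35 & 6 = 2. Stack: [2]
LOAD_FAST z → push 6. Stack: [2, 6]
BINARY_OP ^ → 2 ^ 6 = 4. Stack: [4]
STORE_FAST p → p=4. Stack: []
LOAD_FAST p → push 4. Stack: [4]
RETURN_VALUE → return 4.

4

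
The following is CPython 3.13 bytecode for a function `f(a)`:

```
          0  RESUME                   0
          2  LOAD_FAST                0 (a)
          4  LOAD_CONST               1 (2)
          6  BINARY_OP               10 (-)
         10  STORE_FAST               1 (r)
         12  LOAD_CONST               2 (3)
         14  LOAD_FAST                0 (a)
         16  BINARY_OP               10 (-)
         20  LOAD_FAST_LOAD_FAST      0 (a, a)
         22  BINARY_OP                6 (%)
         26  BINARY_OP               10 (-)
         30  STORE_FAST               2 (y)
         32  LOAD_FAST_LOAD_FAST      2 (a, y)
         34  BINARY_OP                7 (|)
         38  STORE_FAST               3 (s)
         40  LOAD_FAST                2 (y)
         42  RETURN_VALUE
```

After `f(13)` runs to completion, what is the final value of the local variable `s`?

LOAD_FAST a → push 13. Stack: [13]
LOAD_CONST → push 2. Stack: [13, 2]
BINARY_OP - → 13 - 2 = 11. Stack: [11]
STORE_FAST r → r=11. Stack: []
LOAD_CONST → push 3. Stack: [3]
LOAD_FAST a → push 13. Stack: [3, 13]
BINARY_OP - → 3 - 13 = -10. Stack: [-10]
LOAD_FAST_LOAD_FAST a,a → push 13,13. Stack: [-10, 13, 13]
BINARY_OP % → 13 % 13 = 0. Stack: [-10, 0]
BINARY_OP - → -10 - 0 = -10. Stack: [-10]
STORE_FAST y → y=-10. Stack: []
LOAD_FAST_LOAD_FAST a,y → push 13,-10. Stack: [13, -10]
BINARY_OP | → 13 | -10 = -1. Stack: [-1]
STORE_FAST s → s=-1. Stack: []
LOAD_FAST y → push -10. Stack: [-10]
RETURN_VALUE → return -10.

-1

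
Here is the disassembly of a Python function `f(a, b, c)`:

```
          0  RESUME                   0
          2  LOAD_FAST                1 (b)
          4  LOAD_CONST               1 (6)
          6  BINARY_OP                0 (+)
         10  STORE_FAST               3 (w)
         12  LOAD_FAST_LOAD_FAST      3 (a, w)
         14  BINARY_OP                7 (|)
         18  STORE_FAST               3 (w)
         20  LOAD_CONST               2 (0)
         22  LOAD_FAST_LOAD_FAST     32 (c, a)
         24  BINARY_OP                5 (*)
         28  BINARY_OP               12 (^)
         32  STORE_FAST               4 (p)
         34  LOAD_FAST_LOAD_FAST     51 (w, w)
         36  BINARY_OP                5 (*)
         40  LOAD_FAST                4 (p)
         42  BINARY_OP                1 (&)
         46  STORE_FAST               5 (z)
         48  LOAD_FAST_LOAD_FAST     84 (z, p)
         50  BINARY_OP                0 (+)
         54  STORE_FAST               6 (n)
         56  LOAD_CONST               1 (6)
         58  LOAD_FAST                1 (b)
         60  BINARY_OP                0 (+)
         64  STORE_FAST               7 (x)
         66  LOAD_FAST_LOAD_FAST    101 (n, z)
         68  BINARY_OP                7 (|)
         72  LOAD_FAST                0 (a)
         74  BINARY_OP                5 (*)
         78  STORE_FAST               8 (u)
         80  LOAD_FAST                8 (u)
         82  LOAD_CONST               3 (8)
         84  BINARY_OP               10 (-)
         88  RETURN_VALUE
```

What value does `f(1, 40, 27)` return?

LOAD_FAST b → push 40. Stack: [40]
LOAD_CONST → push 6. Stack: [40, 6]
BINARY_OP + → 40 + 6 = 46. Stack: [46]
STORE_FAST w → w=46. Stack: []
LOAD_FAST_LOAD_FAST a,w → push 1,46. Stack: [1, 46]
BINARY_OP | → 1 | 46 = 47. Stack: [47]
STORE_FAST w → w=47. Stack: []
LOAD_CONST → push 0. Stack: [0]
LOAD_FAST_LOAD_FAST c,a → push 27,1. Stack: [0, 27, 1]
BINARY_OP * → 27 * 1 = 27. Stack: [0, 27]
BINARY_OP ^ → 0 ^ 27 = 27. Stack: [27]
STORE_FAST p → p=27. Stack: []
LOAD_FAST_LOAD_FAST w,w → push 47,47. Stack: [47, 47]
BINARY_OP * → 47 * 47 = 2209. Stack: [2209]
LOAD_FAST p → push 27. Stack: [2209, 27]
BINARY_OP & → 2209 & 27 = 1. Stack: [1]
STORE_FAST z → z=1. Stack: []
LOAD_FAST_LOAD_FAST z,p → push 1,27. Stack: [1, 27]
BINARY_OP + → 1 + 27 = 28. Stack: [28]
STORE_FAST n → n=28. Stack: []
LOAD_CONST → push 6. Stack: [6]
LOAD_FAST b → push 40. Stack: [6, 40]
BINARY_OP + → 6 + 40 = 46. Stack: [46]
STORE_FAST x → x=46. Stack: []
LOAD_FAST_LOAD_FAST n,z → push 28,1. Stack: [28, 1]
BINARY_OP | → 28 | 1 = 29. Stack: [29]
LOAD_FAST a → push 1. Stack: [29, 1]
BINARY_OP * → 29 * 1 = 29. Stack: [29]
STORE_FAST u → u=29. Stack: []
LOAD_FAST u → push 29. Stack: [29]
LOAD_CONST → push 8. Stack: [29, 8]
BINARY_OP - → 29 - 8 = 21. Stack: [21]
RETURN_VALUE → return 21.

21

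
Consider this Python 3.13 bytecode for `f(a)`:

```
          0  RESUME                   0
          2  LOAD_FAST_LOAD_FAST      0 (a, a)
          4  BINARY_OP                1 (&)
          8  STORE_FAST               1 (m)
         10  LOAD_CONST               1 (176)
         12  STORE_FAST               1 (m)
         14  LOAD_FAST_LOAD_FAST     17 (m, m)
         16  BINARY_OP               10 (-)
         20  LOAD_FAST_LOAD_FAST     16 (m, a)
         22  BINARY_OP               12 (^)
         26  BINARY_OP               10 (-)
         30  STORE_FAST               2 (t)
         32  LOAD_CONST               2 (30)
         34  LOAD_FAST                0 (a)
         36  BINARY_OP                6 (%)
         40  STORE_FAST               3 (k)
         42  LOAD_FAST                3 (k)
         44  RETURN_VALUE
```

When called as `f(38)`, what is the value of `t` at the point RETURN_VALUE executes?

LOAD_FAST_LOAD_FAST a,a → push 38,38. Stack: [38, 38]
BINARY_OP & → 38 & 38 = 38. Stack: [38]
STORE_FAST m → m=38. Stack: []
LOAD_CONST → push 176. Stack: [176]
STORE_FAST m → m=176. Stack: []
LOAD_FAST_LOAD_FAST m,m → push 176,176. Stack: [176, 176]
BINARY_OP - → 176 - 176 = 0. Stack: [0]
LOAD_FAST_LOAD_FAST m,a → push 176,38. Stack: [0, 176, 38]
BINARY_OP ^ → 176 ^ 38 = 150. Stack: [0, 150]
BINARY_OP - → 0 - 150 = -150. Stack: [-150]
STORE_FAST t → t=-150. Stack: []
LOAD_CONST → push 30. Stack: [30]
LOAD_FAST a → push 38. Stack: [30, 38]
BINARY_OP % → 30 % 38 = 30. Stack: [30]
STORE_FAST k → k=30. Stack: []
LOAD_FAST k → push 30. Stack: [30]
RETURN_VALUE → return 30.

-150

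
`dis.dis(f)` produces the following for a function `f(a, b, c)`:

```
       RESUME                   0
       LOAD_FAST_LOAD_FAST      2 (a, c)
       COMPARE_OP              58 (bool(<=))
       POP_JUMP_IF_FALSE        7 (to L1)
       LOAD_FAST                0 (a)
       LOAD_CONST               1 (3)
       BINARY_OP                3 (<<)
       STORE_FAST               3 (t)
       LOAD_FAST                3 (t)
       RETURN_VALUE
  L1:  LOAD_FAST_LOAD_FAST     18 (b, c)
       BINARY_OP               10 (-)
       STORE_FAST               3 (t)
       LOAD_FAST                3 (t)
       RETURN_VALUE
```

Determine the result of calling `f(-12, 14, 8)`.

LOAD_FAST_LOAD_FAST a,c → push -12,8. Stack: [-12, 8]
COMPARE_OP bool(<=) → -12 vs 8 = True. Stack: [True]
POP_JUMP_IF_FALSE → pop True; no jump. Stack: []
LOAD_FAST a → push -12. Stack: [-12]
LOAD_CONST → push 3. Stack: [-12, 3]
BINARY_OP << → -12 << 3 = -96. Stack: [-96]
STORE_FAST t → t=-96. Stack: []
LOAD_FAST t → push -96. Stack: [-96]
RETURN_VALUE → return -96.

-96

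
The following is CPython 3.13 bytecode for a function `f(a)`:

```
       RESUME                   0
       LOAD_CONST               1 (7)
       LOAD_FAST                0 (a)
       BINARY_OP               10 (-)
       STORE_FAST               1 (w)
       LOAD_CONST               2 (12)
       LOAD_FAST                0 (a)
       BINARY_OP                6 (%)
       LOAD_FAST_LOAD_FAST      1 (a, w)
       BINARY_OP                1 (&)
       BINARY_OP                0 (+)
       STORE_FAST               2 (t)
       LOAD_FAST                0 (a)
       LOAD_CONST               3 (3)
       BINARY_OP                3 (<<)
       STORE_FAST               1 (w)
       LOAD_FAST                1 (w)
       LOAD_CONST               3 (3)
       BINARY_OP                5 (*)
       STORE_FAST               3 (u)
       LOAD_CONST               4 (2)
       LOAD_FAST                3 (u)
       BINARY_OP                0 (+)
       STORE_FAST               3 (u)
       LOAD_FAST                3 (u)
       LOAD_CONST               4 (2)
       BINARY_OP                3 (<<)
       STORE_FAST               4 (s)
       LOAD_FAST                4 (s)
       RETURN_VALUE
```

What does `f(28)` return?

LOAD_CONST → push 7. Stack: [7]
LOAD_FAST a → push 28. Stack: [7, 28]
BINARY_OP - → 7 - 28 = -21. Stack: [-21]
STORE_FAST w → w=-21. Stack: []
LOAD_CONST → push 12. Stack: [12]
LOAD_FAST a → push 28. Stack: [12, 28]
BINARY_OP % → 12 % 28 = 12. Stack: [12]
LOAD_FAST_LOAD_FAST a,w → push 28,-21. Stack: [12, 28, -21]
BINARY_OP & → 28 & -21 = 8. Stack: [12, 8]
BINARY_OP + → 12 + 8 = 20. Stack: [20]
STORE_FAST t → t=20. Stack: []
LOAD_FAST a → push 28. Stack: [28]
LOAD_CONST → push 3. Stack: [28, 3]
BINARY_OP << → 28 << 3 = 224. Stack: [224]
STORE_FAST w → w=224. Stack: []
LOAD_FAST w → push 224. Stack: [224]
LOAD_CONST → push 3. Stack: [224, 3]
BINARY_OP * → 224 * 3 = 672. Stack: [672]
STORE_FAST u → u=672. Stack: []
LOAD_CONST → push 2. Stack: [2]
LOAD_FAST u → push 672. Stack: [2, 672]
BINARY_OP + → 2 + 672 = 674. Stack: [674]
STORE_FAST u → u=674. Stack: []
LOAD_FAST u → push 674. Stack: [674]
LOAD_CONST → push 2. Stack: [674, 2]
BINARY_OP << → 674 << 2 = 2696. Stack: [2696]
STORE_FAST s → s=2696. Stack: []
LOAD_FAST s → push 2696. Stack: [2696]
RETURN_VALUE → return 2696.

2696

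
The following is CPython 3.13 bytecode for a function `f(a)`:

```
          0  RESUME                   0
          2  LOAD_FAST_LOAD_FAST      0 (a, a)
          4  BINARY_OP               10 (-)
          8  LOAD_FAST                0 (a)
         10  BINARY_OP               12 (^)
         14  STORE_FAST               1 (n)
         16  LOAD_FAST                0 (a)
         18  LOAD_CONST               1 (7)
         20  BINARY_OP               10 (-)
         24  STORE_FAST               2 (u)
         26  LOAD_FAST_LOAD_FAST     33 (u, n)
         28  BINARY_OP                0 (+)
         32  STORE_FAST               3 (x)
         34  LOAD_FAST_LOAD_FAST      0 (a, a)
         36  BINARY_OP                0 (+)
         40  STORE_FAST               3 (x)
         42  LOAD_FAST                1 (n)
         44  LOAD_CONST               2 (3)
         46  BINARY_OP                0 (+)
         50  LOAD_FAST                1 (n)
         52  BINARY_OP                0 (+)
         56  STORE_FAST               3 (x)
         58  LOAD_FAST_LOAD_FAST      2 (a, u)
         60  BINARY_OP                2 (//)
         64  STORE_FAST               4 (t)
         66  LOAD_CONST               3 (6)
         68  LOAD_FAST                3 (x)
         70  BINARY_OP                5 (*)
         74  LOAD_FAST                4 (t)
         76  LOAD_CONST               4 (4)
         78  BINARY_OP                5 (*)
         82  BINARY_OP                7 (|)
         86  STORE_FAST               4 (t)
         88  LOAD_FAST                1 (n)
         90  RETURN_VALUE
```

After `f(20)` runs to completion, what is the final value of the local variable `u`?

13

LOAD_FAST_LOAD_FAST a,a → push 20,20. Stack: [20, 20]
BINARY_OP - → 20 - 20 = 0. Stack: [0]
LOAD_FAST a → push 20. Stack: [0, 20]
BINARY_OP ^ → 0 ^ 20 = 20. Stack: [20]
STORE_FAST n → n=20. Stack: []
LOAD_FAST a → push 20. Stack: [20]
LOAD_CONST → push 7. Stack: [20, 7]
BINARY_OP - → 20 - 7 = 13. Stack: [13]
STORE_FAST u → u=13. Stack: []
LOAD_FAST_LOAD_FAST u,n → push 13,20. Stack: [13, 20]
BINARY_OP + → 13 + 20 = 33. Stack: [33]
STORE_FAST x → x=33. Stack: []
LOAD_FAST_LOAD_FAST a,a → push 20,20. Stack: [20, 20]
BINARY_OP + → 20 + 20 = 40. Stack: [40]
STORE_FAST x → x=40. Stack: []
LOAD_FAST n → push 20. Stack: [20]
LOAD_CONST → push 3. Stack: [20, 3]
BINARY_OP + → 20 + 3 = 23. Stack: [23]
LOAD_FAST n → push 20. Stack: [23, 20]
BINARY_OP + → 23 + 20 = 43. Stack: [43]
STORE_FAST x → x=43. Stack: []
LOAD_FAST_LOAD_FAST a,u → push 20,13. Stack: [20, 13]
BINARY_OP // → 20 // 13 = 1. Stack: [1]
STORE_FAST t → t=1. Stack: []
LOAD_CONST → push 6. Stack: [6]
LOAD_FAST x → push 43. Stack: [6, 43]
BINARY_OP * → 6 * 43 = 258. Stack: [258]
LOAD_FAST t → push 1. Stack: [258, 1]
LOAD_CONST → push 4. Stack: [258, 1, 4]
BINARY_OP * → 1 * 4 = 4. Stack: [258, 4]
BINARY_OP | → 258 | 4 = 262. Stack: [262]
STORE_FAST t → t=262. Stack: []
LOAD_FAST n → push 20. Stack: [20]
RETURN_VALUE → return 20.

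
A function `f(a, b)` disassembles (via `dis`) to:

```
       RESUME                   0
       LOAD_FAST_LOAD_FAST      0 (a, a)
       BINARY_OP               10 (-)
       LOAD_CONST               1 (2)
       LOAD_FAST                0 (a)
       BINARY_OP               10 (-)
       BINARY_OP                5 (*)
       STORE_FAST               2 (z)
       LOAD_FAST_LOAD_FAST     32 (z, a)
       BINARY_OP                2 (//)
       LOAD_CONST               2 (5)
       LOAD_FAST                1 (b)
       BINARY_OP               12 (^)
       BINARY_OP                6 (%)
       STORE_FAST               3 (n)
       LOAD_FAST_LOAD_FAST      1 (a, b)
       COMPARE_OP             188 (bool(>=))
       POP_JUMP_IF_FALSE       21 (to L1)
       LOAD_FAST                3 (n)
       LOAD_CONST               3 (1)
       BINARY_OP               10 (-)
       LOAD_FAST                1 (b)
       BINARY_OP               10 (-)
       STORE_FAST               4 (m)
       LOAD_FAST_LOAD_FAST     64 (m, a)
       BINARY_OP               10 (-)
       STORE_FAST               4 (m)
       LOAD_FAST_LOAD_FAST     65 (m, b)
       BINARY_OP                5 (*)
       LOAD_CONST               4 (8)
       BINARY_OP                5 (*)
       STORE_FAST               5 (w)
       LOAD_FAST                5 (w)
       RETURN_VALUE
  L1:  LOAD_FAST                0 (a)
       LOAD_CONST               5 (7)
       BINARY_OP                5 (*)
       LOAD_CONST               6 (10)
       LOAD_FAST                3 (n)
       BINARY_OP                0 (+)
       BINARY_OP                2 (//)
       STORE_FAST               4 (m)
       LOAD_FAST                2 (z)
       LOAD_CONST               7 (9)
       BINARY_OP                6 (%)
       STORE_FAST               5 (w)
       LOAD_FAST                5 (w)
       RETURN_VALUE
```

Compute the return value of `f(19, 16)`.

-4608

LOAD_FAST_LOAD_FAST a,a → push 19,19. Stack: [19, 19]
BINARY_OP - → 19 - 19 = 0. Stack: [0]
LOAD_CONST → push 2. Stack: [0, 2]
LOAD_FAST a → push 19. Stack: [0, 2, 19]
BINARY_OP - → 2 - 19 = -17. Stack: [0, -17]
BINARY_OP * → 0 * -17 = 0. Stack: [0]
STORE_FAST z → z=0. Stack: []
LOAD_FAST_LOAD_FAST z,a → push 0,19. Stack: [0, 19]
BINARY_OP // → 0 // 19 = 0. Stack: [0]
LOAD_CONST → push 5. Stack: [0, 5]
LOAD_FAST b → push 16. Stack: [0, 5, 16]
BINARY_OP ^ → 5 ^ 16 = 21. Stack: [0, 21]
BINARY_OP % → 0 % 21 = 0. Stack: [0]
STORE_FAST n → n=0. Stack: []
LOAD_FAST_LOAD_FAST a,b → push 19,16. Stack: [19, 16]
COMPARE_OP bool(>=) → 19 vs 16 = True. Stack: [True]
POP_JUMP_IF_FALSE → pop True; no jump. Stack: []
LOAD_FAST n → push 0. Stack: [0]
LOAD_CONST → push 1. Stack: [0, 1]
BINARY_OP - → 0 - 1 = -1. Stack: [-1]
LOAD_FAST b → push 16. Stack: [-1, 16]
BINARY_OP - → -1 - 16 = -17. Stack: [-17]
STORE_FAST m → m=-17. Stack: []
LOAD_FAST_LOAD_FAST m,a → push -17,19. Stack: [-17, 19]
BINARY_OP - → -17 - 19 = -36. Stack: [-36]
STORE_FAST m → m=-36. Stack: []
LOAD_FAST_LOAD_FAST m,b → push -36,16. Stack: [-36, 16]
BINARY_OP * → -36 * 16 = -576. Stack: [-576]
LOAD_CONST → push 8. Stack: [-576, 8]
BINARY_OP * → -576 * 8 = -4608. Stack: [-4608]
STORE_FAST w → w=-4608. Stack: []
LOAD_FAST w → push -4608. Stack: [-4608]
RETURN_VALUE → return -4608.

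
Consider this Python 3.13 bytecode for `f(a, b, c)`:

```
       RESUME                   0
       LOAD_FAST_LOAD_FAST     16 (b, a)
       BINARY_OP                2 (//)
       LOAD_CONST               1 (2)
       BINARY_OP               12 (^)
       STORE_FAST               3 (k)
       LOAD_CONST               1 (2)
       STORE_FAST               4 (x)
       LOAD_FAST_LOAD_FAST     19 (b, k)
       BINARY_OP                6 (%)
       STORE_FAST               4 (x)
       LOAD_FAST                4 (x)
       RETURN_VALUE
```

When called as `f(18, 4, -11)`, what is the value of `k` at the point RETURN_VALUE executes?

2

LOAD_FAST_LOAD_FAST b,a → push 4,18. Stack: [4, 18]
BINARY_OP // → 4 // 18 = 0. Stack: [0]
LOAD_CONST → push 2. Stack: [0, 2]
BINARY_OP ^ → 0 ^ 2 = 2. Stack: [2]
STORE_FAST k → k=2. Stack: []
LOAD_CONST → push 2. Stack: [2]
STORE_FAST x → x=2. Stack: []
LOAD_FAST_LOAD_FAST b,k → push 4,2. Stack: [4, 2]
BINARY_OP % → 4 % 2 = 0. Stack: [0]
STORE_FAST x → x=0. Stack: []
LOAD_FAST x → push 0. Stack: [0]
RETURN_VALUE → return 0.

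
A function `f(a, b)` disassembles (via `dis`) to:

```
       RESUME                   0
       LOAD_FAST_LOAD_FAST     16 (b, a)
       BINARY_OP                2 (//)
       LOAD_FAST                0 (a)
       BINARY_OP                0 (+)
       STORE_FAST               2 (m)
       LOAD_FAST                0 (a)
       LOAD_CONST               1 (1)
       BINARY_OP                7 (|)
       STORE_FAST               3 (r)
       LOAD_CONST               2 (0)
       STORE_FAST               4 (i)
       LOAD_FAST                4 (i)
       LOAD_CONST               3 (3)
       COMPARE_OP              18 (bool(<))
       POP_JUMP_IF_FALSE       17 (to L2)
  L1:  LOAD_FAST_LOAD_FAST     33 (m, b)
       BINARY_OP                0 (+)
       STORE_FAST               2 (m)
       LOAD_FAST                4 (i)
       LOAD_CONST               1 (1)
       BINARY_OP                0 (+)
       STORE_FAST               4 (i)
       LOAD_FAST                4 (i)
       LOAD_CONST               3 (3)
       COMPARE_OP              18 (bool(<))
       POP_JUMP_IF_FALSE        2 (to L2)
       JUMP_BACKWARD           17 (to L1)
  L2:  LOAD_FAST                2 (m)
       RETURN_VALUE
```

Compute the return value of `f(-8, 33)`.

LOAD_FAST_LOAD_FAST b,a → push 33,-8. Stack: [33, -8]
BINARY_OP // → 33 // -8 = -5. Stack: [-5]
LOAD_FAST a → push -8. Stack: [-5, -8]
BINARY_OP + → -5 + -8 = -13. Stack: [-13]
STORE_FAST m → m=-13. Stack: []
LOAD_FAST a → push -8. Stack: [-8]
LOAD_CONST → push 1. Stack: [-8, 1]
BINARY_OP | → -8 | 1 = -7. Stack: [-7]
STORE_FAST r → r=-7. Stack: []
LOAD_CONST → push 0. Stack: [0]
STORE_FAST i → i=0. Stack: []
LOAD_FAST i → push 0. Stack: [0]
LOAD_CONST → push 3. Stack: [0, 3]
COMPARE_OP bool(<) → 0 vs 3 = True. Stack: [True]
POP_JUMP_IF_FALSE → pop True; no jump. Stack: []
LOAD_FAST_LOAD_FAST m,b → push -13,33. Stack: [-13, 33]
BINARY_OP + → -13 + 33 = 20. Stack: [20]
STORE_FAST m → m=20. Stack: []
LOAD_FAST i → push 0. Stack: [0]
LOAD_CONST → push 1. Stack: [0, 1]
BINARY_OP + → 0 + 1 = 1. Stack: [1]
STORE_FAST i → i=1. Stack: []
LOAD_FAST i → push 1. Stack: [1]
LOAD_CONST → push 3. Stack: [1, 3]
COMPARE_OP bool(<) → 1 vs 3 = True. Stack: [True]
POP_JUMP_IF_FALSE → pop True; no jump. Stack: []
LOAD_FAST_LOAD_FAST m,b → push 20,33. Stack: [20, 33]
BINARY_OP + → 20 + 33 = 53. Stack: [53]
STORE_FAST m → m=53. Stack: []
LOAD_FAST i → push 1. Stack: [1]
LOAD_CONST → push 1. Stack: [1, 1]
BINARY_OP + → 1 + 1 = 2. Stack: [2]
STORE_FAST i → i=2. Stack: []
LOAD_FAST i → push 2. Stack: [2]
LOAD_CONST → push 3. Stack: [2, 3]
COMPARE_OP bool(<) → 2 vs 3 = True. Stack: [True]
POP_JUMP_IF_FALSE → pop True; no jump. Stack: []
LOAD_FAST_LOAD_FAST m,b → push 53,33. Stack: [53, 33]
BINARY_OP + → 53 + 33 = 86. Stack: [86]
STORE_FAST m → m=86. Stack: []
LOAD_FAST i → push 2. Stack: [2]
LOAD_CONST → push 1. Stack: [2, 1]
BINARY_OP + → 2 + 1 = 3. Stack: [3]
STORE_FAST i → i=3. Stack: []
LOAD_FAST i → push 3. Stack: [3]
LOAD_CONST → push 3. Stack: [3, 3]
COMPARE_OP bool(<) → 3 vs 3 = False. Stack: [False]
POP_JUMP_IF_FALSE → pop False; jump. Stack: []
LOAD_FAST m → push 86. Stack: [86]
RETURN_VALUE → return 86.

86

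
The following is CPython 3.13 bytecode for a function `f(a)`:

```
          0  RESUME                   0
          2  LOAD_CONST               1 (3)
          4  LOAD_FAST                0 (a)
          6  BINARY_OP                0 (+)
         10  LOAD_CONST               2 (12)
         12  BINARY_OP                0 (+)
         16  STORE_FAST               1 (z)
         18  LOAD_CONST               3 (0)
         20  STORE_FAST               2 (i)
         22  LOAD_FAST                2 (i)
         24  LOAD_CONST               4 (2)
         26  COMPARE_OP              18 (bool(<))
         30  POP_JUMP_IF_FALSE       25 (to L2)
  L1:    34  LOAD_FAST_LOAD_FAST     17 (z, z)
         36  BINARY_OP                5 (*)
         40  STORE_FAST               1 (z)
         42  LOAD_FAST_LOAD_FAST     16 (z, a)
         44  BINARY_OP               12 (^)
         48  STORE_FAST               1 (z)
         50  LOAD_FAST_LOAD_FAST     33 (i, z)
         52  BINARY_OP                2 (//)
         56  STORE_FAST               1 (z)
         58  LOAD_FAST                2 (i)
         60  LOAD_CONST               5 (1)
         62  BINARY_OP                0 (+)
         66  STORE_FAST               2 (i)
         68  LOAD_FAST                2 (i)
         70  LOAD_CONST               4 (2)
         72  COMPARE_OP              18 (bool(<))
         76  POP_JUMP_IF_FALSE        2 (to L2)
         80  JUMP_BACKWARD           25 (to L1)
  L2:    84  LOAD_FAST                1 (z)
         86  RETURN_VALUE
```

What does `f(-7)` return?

LOAD_CONST → push 3. Stack: [3]
LOAD_FAST a → push -7. Stack: [3, -7]
BINARY_OP + → 3 + -7 = -4. Stack: [-4]
LOAD_CONST → push 12. Stack: [-4, 12]
BINARY_OP + → -4 + 12 = 8. Stack: [8]
STORE_FAST z → z=8. Stack: []
LOAD_CONST → push 0. Stack: [0]
STORE_FAST i → i=0. Stack: []
LOAD_FAST i → push 0. Stack: [0]
LOAD_CONST → push 2. Stack: [0, 2]
COMPARE_OP bool(<) → 0 vs 2 = True. Stack: [True]
POP_JUMP_IF_FALSE → pop True; no jump. Stack: []
LOAD_FAST_LOAD_FAST z,z → push 8,8. Stack: [8, 8]
BINARY_OP * → 8 * 8 = 64. Stack: [64]
STORE_FAST z → z=64. Stack: []
LOAD_FAST_LOAD_FAST z,a → push 64,-7. Stack: [64, -7]
BINARY_OP ^ → 64 ^ -7 = -71. Stack: [-71]
STORE_FAST z → z=-71. Stack: []
LOAD_FAST_LOAD_FAST i,z → push 0,-71. Stack: [0, -71]
BINARY_OP // → 0 // -71 = 0. Stack: [0]
STORE_FAST z → z=0. Stack: []
LOAD_FAST i → push 0. Stack: [0]
LOAD_CONST → push 1. Stack: [0, 1]
BINARY_OP + → 0 + 1 = 1. Stack: [1]
STORE_FAST i → i=1. Stack: []
LOAD_FAST i → push 1. Stack: [1]
LOAD_CONST → push 2. Stack: [1, 2]
COMPARE_OP bool(<) → 1 vs 2 = True. Stack: [True]
POP_JUMP_IF_FALSE → pop True; no jump. Stack: []
LOAD_FAST_LOAD_FAST z,z → push 0,0. Stack: [0, 0]
BINARY_OP * → 0 * 0 = 0. Stack: [0]
STORE_FAST z → z=0. Stack: []
LOAD_FAST_LOAD_FAST z,a → push 0,-7. Stack: [0, -7]
BINARY_OP ^ → 0 ^ -7 = -7. Stack: [-7]
STORE_FAST z → z=-7. Stack: []
LOAD_FAST_LOAD_FAST i,z → push 1,-7. Stack: [1, -7]
BINARY_OP // → 1 // -7 = -1. Stack: [-1]
STORE_FAST z → z=-1. Stack: []
LOAD_FAST i → push 1. Stack: [1]
LOAD_CONST → push 1. Stack: [1, 1]
BINARY_OP + → 1 + 1 = 2. Stack: [2]
STORE_FAST i → i=2. Stack: []
LOAD_FAST i → push 2. Stack: [2]
LOAD_CONST → push 2. Stack: [2, 2]
COMPARE_OP bool(<) → 2 vs 2 = False. Stack: [False]
POP_JUMP_IF_FALSE → pop False; jump. Stack: []
LOAD_FAST z → push -1. Stack: [-1]
RETURN_VALUE → return -1.

-1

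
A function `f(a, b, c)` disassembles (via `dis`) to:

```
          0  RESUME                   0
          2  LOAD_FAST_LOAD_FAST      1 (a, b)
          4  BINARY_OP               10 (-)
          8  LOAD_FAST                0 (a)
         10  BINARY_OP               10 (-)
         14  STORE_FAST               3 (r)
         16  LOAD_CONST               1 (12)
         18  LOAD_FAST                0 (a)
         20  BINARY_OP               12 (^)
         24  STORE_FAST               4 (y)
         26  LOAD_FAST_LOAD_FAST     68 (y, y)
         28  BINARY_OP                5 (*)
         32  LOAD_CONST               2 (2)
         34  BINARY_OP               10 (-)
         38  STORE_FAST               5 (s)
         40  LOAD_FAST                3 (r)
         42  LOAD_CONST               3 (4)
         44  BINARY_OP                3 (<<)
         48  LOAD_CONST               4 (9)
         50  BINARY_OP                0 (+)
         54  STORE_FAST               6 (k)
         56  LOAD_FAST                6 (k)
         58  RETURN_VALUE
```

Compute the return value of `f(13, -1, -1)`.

25

LOAD_FAST_LOAD_FAST a,b → push 13,-1. Stack: [13, -1]
BINARY_OP - → 13 - -1 = 14. Stack: [14]
LOAD_FAST a → push 13. Stack: [14, 13]
BINARY_OP - → 14 - 13 = 1. Stack: [1]
STORE_FAST r → r=1. Stack: []
LOAD_CONST → push 12. Stack: [12]
LOAD_FAST a → push 13. Stack: [12, 13]
BINARY_OP ^ → 12 ^ 13 = 1. Stack: [1]
STORE_FAST y → y=1. Stack: []
LOAD_FAST_LOAD_FAST y,y → push 1,1. Stack: [1, 1]
BINARY_OP * → 1 * 1 = 1. Stack: [1]
LOAD_CONST → push 2. Stack: [1, 2]
BINARY_OP - → 1 - 2 = -1. Stack: [-1]
STORE_FAST s → s=-1. Stack: []
LOAD_FAST r → push 1. Stack: [1]
LOAD_CONST → push 4. Stack: [1, 4]
BINARY_OP << → 1 << 4 = 16. Stack: [16]
LOAD_CONST → push 9. Stack: [16, 9]
BINARY_OP + → 16 + 9 = 25. Stack: [25]
STORE_FAST k → k=25. Stack: []
LOAD_FAST k → push 25. Stack: [25]
RETURN_VALUE → return 25.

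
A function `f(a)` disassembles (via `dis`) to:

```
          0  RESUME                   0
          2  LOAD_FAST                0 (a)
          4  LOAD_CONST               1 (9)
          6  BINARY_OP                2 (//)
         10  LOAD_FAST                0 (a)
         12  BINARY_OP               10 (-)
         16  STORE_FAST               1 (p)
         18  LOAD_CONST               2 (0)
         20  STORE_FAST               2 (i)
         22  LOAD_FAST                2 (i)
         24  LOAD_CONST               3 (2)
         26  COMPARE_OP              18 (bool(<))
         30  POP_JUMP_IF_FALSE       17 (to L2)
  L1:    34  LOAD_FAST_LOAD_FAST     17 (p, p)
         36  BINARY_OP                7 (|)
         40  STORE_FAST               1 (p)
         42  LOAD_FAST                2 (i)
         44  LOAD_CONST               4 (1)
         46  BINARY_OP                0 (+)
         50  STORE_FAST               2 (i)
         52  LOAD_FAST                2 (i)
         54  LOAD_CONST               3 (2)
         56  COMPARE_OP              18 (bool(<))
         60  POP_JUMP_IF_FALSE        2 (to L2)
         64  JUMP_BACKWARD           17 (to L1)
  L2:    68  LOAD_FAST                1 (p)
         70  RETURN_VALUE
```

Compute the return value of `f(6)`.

LOAD_FAST a → push 6. Stack: [6]
LOAD_CONST → push 9. Stack: [6, 9]
BINARY_OP // → 6 // 9 = 0. Stack: [0]
LOAD_FAST a → push 6. Stack: [0, 6]
BINARY_OP - → 0 - 6 = -6. Stack: [-6]
STORE_FAST p → p=-6. Stack: []
LOAD_CONST → push 0. Stack: [0]
STORE_FAST i → i=0. Stack: []
LOAD_FAST i → push 0. Stack: [0]
LOAD_CONST → push 2. Stack: [0, 2]
COMPARE_OP bool(<) → 0 vs 2 = True. Stack: [True]
POP_JUMP_IF_FALSE → pop True; no jump. Stack: []
LOAD_FAST_LOAD_FAST p,p → push -6,-6. Stack: [-6, -6]
BINARY_OP | → -6 | -6 = -6. Stack: [-6]
STORE_FAST p → p=-6. Stack: []
LOAD_FAST i → push 0. Stack: [0]
LOAD_CONST → push 1. Stack: [0, 1]
BINARY_OP + → 0 + 1 = 1. Stack: [1]
STORE_FAST i → i=1. Stack: []
LOAD_FAST i → push 1. Stack: [1]
LOAD_CONST → push 2. Stack: [1, 2]
COMPARE_OP bool(<) → 1 vs 2 = True. Stack: [True]
POP_JUMP_IF_FALSE → pop True; no jump. Stack: []
LOAD_FAST_LOAD_FAST p,p → push -6,-6. Stack: [-6, -6]
BINARY_OP | → -6 | -6 = -6. Stack: [-6]
STORE_FAST p → p=-6. Stack: []
LOAD_FAST i → push 1. Stack: [1]
LOAD_CONST → push 1. Stack: [1, 1]
BINARY_OP + → 1 + 1 = 2. Stack: [2]
STORE_FAST i → i=2. Stack: []
LOAD_FAST i → push 2. Stack: [2]
LOAD_CONST → push 2. Stack: [2, 2]
COMPARE_OP bool(<) → 2 vs 2 = False. Stack: [False]
POP_JUMP_IF_FALSE → pop False; jump. Stack: []
LOAD_FAST p → push -6. Stack: [-6]
RETURN_VALUE → return -6.

-6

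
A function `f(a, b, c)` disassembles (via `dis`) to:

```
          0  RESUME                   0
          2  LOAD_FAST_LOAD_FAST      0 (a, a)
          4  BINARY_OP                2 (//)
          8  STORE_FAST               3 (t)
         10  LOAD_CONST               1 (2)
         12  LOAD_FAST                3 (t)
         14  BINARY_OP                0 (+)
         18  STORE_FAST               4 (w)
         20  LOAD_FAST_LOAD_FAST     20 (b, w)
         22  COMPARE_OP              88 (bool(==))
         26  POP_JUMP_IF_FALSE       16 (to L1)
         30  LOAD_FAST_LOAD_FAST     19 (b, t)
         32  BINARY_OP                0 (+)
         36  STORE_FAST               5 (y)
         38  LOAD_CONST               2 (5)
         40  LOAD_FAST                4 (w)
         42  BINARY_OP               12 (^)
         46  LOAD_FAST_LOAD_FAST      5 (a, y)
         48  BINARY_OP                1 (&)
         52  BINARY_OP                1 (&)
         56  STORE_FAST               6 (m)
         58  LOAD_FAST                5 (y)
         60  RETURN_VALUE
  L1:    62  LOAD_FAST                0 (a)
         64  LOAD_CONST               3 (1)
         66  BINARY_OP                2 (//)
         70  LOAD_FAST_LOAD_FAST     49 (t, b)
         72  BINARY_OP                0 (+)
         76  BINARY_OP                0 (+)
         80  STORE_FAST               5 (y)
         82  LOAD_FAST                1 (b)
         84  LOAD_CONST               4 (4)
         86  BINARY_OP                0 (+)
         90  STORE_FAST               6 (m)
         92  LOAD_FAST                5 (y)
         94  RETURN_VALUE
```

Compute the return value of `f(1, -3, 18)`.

LOAD_FAST_LOAD_FAST a,a → push 1,1. Stack: [1, 1]
BINARY_OP // → 1 // 1 = 1. Stack: [1]
STORE_FAST t → t=1. Stack: []
LOAD_CONST → push 2. Stack: [2]
LOAD_FAST t → push 1. Stack: [2, 1]
BINARY_OP + → 2 + 1 = 3. Stack: [3]
STORE_FAST w → w=3. Stack: []
LOAD_FAST_LOAD_FAST b,w → push -3,3. Stack: [-3, 3]
COMPARE_OP bool(==) → -3 vs 3 = False. Stack: [False]
POP_JUMP_IF_FALSE → pop False; jump. Stack: []
LOAD_FAST a → push 1. Stack: [1]
LOAD_CONST → push 1. Stack: [1, 1]
BINARY_OP // → 1 // 1 = 1. Stack: [1]
LOAD_FAST_LOAD_FAST t,b → push 1,-3. Stack: [1, 1, -3]
BINARY_OP + → 1 + -3 = -2. Stack: [1, -2]
BINARY_OP + → 1 + -2 = -1. Stack: [-1]
STORE_FAST y → y=-1. Stack: []
LOAD_FAST b → push -3. Stack: [-3]
LOAD_CONST → push 4. Stack: [-3, 4]
BINARY_OP + → -3 + 4 = 1. Stack: [1]
STORE_FAST m → m=1. Stack: []
LOAD_FAST y → push -1. Stack: [-1]
RETURN_VALUE → return -1.

-1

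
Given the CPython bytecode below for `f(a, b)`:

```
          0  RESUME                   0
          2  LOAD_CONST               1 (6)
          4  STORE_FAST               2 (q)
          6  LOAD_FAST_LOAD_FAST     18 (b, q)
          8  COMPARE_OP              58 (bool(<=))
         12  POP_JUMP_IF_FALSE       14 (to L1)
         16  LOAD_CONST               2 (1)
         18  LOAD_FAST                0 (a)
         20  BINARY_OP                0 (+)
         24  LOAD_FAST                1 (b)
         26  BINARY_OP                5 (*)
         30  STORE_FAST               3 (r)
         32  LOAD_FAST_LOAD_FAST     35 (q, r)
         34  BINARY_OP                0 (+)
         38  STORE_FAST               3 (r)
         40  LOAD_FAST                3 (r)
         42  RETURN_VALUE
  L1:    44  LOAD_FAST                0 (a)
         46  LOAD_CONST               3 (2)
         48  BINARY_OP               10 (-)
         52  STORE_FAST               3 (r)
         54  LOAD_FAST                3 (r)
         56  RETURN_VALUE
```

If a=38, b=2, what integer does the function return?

LOAD_CONST → push 6. Stack: [6]
STORE_FAST q → q=6. Stack: []
LOAD_FAST_LOAD_FAST b,q → push 2,6. Stack: [2, 6]
COMPARE_OP bool(<=) → 2 vs 6 = True. Stack: [True]
POP_JUMP_IF_FALSE → pop True; no jump. Stack: []
LOAD_CONST → push 1. Stack: [1]
LOAD_FAST a → push 38. Stack: [1, 38]
BINARY_OP + → 1 + 38 = 39. Stack: [39]
LOAD_FAST b → push 2. Stack: [39, 2]
BINARY_OP * → 39 * 2 = 78. Stack: [78]
STORE_FAST r → r=78. Stack: []
LOAD_FAST_LOAD_FAST q,r → push 6,78. Stack: [6, 78]
BINARY_OP + → 6 + 78 = 84. Stack: [84]
STORE_FAST r → r=84. Stack: []
LOAD_FAST r → push 84. Stack: [84]
RETURN_VALUE → return 84.

84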